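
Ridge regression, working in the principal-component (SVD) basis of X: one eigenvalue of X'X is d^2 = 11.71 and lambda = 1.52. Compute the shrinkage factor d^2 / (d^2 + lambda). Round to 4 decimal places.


d^2 + lambda = 11.71 + 1.52 = 13.2300.
Shrinkage factor = 11.71/13.2300 = 0.8851.

0.8851


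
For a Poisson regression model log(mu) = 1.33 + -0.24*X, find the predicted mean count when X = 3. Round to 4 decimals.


Compute eta = 1.33 + -0.24 * 3 = 0.6100.
Apply inverse link: mu = e^0.6100 = 1.8404.

1.8404


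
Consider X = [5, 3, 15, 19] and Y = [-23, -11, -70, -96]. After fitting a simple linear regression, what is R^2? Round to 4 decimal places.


Fit the OLS line: b0 = 4.0838, b1 = -5.1508.
SSres = 16.9274.
SStot = 4766.0000.
R^2 = 1 - 16.9274/4766.0000 = 0.9964.

0.9964


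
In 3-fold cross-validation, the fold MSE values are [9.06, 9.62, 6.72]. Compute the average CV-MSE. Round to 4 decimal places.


Add all fold MSEs: 25.4000.
Divide by k = 3: 25.4000/3 = 8.4667.

8.4667


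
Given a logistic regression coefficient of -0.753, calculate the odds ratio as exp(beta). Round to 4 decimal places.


Odds ratio = exp(beta) = exp(-0.753).
= 0.4710.

0.4710


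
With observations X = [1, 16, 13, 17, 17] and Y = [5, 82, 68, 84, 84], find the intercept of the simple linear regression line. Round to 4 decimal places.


The slope is b1 = 4.9924.
Sample means are xbar = 12.8000 and ybar = 64.6000.
Intercept: b0 = 64.6000 - (4.9924)(12.8000) = 0.6970.

0.6970


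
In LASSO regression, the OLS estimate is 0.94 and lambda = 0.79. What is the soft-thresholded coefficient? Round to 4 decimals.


Check: |0.94| = 0.94 vs lambda = 0.79.
Since |beta| > lambda, coefficient = sign(beta)*(|beta| - lambda) = 0.1500.
Soft-thresholded coefficient = 0.1500.

0.1500


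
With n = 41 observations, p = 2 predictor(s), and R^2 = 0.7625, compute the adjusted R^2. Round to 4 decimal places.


Adjusted R^2 = 1 - (1 - R^2) * (n-1)/(n-p-1).
(1 - R^2) = 0.2375.
(n-1)/(n-p-1) = 40/38.
(1 - R^2) * (n-1) = 0.2375 * 40 = 9.5000.
Divide by (n-p-1): 9.5000 / 38 = 0.2500.
Adj R^2 = 1 - 0.2500 = 0.7500.

0.7500


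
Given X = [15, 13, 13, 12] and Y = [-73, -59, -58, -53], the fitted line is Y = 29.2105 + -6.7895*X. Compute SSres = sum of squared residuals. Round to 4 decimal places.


For each point, residual = actual - predicted.
Residuals: [-0.3680, 0.0530, 1.0530, -0.7365].
Sum of squared residuals = 1.7895.

1.7895


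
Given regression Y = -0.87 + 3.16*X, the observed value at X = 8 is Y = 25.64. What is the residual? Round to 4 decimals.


Compute yhat = -0.87 + (3.16)(8) = 24.4100.
Residual = actual - predicted = 25.64 - 24.4100 = 1.2300.

1.2300


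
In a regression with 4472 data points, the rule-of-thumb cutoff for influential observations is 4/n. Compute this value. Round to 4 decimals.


Cook's distance cutoff = 4/n = 4/4472.
= 0.0009.

0.0009


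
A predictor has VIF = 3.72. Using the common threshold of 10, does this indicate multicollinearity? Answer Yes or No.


Check: VIF = 3.72 vs threshold = 10.
Since 3.72 < 10, the answer is No.

No


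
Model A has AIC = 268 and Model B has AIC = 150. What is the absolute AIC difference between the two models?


Compute |268 - 150| = 118.
Model B has the smaller AIC.

118


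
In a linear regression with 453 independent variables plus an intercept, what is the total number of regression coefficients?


Including the intercept, the model has 453 predictor coefficients + 1 intercept.
Total = 454.

454


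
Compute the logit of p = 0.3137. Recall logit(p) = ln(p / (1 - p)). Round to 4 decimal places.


The odds are p/(1-p) = 0.3137 / 0.6863 = 0.4571.
logit(p) = ln(0.4571) = -0.7829.

-0.7829


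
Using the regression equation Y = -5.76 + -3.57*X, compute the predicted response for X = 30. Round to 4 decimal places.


Predicted value:
Y = -5.76 + (-3.57)(30) = -5.76 + -107.1000 = -112.8600.

-112.8600


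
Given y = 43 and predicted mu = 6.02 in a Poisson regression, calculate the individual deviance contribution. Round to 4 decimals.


First: ln(43/6.02) = 1.966113.
Then: 43 * 1.966113 = 84.542859.
y - mu = 43 - 6.02 = 36.98.
D = 2(84.542859 - 36.98) = 95.125718, which rounds to 95.1257.

95.1257


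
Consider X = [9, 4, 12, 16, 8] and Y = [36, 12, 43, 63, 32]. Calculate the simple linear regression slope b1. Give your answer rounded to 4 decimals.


First compute the means: xbar = 9.8000, ybar = 37.2000.
Then S_xx = sum((xi - xbar)^2) = 80.8000.
S_xy = sum((xi - xbar)(yi - ybar)) = 329.2000.
b1 = S_xy / S_xx = 329.2000 / 80.8000 = 4.0743.

4.0743


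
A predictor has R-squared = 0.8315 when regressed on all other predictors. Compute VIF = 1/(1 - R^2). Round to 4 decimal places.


Using VIF = 1/(1 - R^2_j):
1 - 0.8315 = 0.1685.
VIF = 5.9347.

5.9347


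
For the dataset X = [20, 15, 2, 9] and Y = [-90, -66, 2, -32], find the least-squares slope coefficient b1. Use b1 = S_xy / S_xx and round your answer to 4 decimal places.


First compute the means: xbar = 11.5000, ybar = -46.5000.
Then S_xx = sum((xi - xbar)^2) = 181.0000.
S_xy = sum((xi - xbar)(yi - ybar)) = -935.0000.
b1 = S_xy / S_xx = -935.0000 / 181.0000 = -5.1657.

-5.1657


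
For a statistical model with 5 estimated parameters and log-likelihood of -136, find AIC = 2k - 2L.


AIC = 2k - 2*loglik = 2(5) - 2(-136).
= 10 + 272 = 282.

282


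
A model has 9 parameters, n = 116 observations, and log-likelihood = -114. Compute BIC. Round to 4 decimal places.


k * ln(n) = 9 * ln(116) = 9 * 4.753590 = 42.782310.
-2 * loglik = -2 * (-114) = 228.
BIC = 42.782310 + 228 = 270.782310, which rounds to 270.7823.

270.7823


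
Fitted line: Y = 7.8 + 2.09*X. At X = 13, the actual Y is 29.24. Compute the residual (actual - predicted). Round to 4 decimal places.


Fitted value at X = 13 is yhat = 7.8 + 2.09*13 = 34.9700.
Residual = 29.24 - 34.9700 = -5.7300.

-5.7300


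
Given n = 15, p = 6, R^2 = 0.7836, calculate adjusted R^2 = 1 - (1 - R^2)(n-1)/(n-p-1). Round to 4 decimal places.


Plug in: Adj R^2 = 1 - (1 - 0.7836) * 14/8.
= 1 - 0.2164 * 14/8
= 1 - 3.0296 / 8
= 1 - 0.3787 = 0.6213.

0.6213


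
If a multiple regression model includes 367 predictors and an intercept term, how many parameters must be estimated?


Total coefficients = number of predictors + 1 (for the intercept).
= 367 + 1 = 368.

368


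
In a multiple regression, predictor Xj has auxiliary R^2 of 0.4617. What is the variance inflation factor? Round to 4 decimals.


Denominator: 1 - 0.4617 = 0.5383.
VIF = 1 / 0.5383 = 1.8577.

1.8577


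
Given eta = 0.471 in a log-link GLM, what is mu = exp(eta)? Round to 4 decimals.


Apply the inverse link:
mu = e^0.471 = 1.6016.

1.6016


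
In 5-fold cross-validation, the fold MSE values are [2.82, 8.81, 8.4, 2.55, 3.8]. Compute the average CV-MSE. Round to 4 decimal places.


Add all fold MSEs: 26.3800.
Divide by k = 5: 26.3800/5 = 5.2760.

5.2760


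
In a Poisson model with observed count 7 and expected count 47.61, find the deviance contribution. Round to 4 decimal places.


First: ln(7/47.61) = -1.917133.
Then: 7 * -1.917133 = -13.419931.
y - mu = 7 - 47.61 = -40.61.
D = 2(-13.419931 - -40.61) = 54.380138, which rounds to 54.3801.

54.3801


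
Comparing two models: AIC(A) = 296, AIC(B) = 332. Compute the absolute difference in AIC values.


|AIC_A - AIC_B| = |296 - 332| = 36.
Model A is preferred (lower AIC).

36


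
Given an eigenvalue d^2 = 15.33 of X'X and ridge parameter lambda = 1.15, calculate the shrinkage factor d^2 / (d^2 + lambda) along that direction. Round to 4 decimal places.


Denominator = d^2 + lambda = 15.33 + 1.15 = 16.4800.
Shrinkage = 15.33 / 16.4800 = 0.9302.

0.9302


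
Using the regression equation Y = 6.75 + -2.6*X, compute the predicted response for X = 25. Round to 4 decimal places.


Predicted value:
Y = 6.75 + (-2.6)(25) = 6.75 + -65.0000 = -58.2500.

-58.2500


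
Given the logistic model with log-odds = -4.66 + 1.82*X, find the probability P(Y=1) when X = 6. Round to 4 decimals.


Compute z = -4.66 + (1.82)(6) = 6.2600.
exp(-z) = 0.0019.
P = 1/(1 + 0.0019) = 0.9981.

0.9981


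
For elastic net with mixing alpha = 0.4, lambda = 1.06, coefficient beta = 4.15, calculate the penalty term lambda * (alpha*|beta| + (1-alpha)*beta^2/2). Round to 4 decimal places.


alpha * |beta| = 0.4 * 4.15 = 1.6600.
(1-alpha) * beta^2/2 = 0.6 * 17.2225/2 = 5.1668.
Total = 1.06 * (1.6600 + 5.1668) = 7.2364.

7.2364


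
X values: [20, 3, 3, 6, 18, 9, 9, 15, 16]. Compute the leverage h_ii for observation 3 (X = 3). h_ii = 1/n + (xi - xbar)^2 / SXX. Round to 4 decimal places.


Mean of X: xbar = 11.0000.
SXX = 332.0000.
For X = 3: h = 1/9 + (3 - 11.0000)^2/332.0000 = 0.3039.

0.3039


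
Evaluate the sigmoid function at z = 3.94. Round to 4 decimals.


exp(-3.9400) = 0.0194.
1 + exp(-z) = 1.0194.
sigmoid = 1/1.0194 = 0.9809.

0.9809


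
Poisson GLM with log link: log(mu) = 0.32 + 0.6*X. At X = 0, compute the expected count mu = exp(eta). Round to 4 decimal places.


eta = 0.32 + 0.6 * 0 = 0.3200.
mu = exp(0.3200) = 1.3771.

1.3771


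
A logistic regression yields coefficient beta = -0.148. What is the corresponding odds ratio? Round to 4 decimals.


The odds ratio is computed as:
OR = e^(-0.148) = 0.8624.

0.8624


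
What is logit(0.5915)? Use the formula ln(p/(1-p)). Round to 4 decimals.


1 - p = 0.4085.
p/(1-p) = 1.4480.
logit = ln(1.4480) = 0.3702.

0.3702


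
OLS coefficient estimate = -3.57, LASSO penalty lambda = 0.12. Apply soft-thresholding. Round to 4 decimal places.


Check: |-3.57| = 3.57 vs lambda = 0.12.
Since |beta| > lambda, coefficient = sign(beta)*(|beta| - lambda) = -3.4500.
Soft-thresholded coefficient = -3.4500.

-3.4500


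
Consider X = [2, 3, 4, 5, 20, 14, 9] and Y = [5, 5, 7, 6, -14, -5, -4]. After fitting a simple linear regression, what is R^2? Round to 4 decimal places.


The fitted line is Y = 9.2457 + -1.1354*X.
SSres = 27.9620, SStot = 372.0000.
R^2 = 1 - SSres/SStot = 0.9248.

0.9248


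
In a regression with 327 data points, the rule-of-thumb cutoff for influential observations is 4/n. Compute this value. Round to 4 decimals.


Using the rule of thumb:
Threshold = 4 / 327 = 0.0122.

0.0122


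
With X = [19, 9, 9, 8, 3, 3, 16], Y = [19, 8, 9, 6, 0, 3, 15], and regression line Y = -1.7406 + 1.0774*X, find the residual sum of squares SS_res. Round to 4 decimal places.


Predicted values from Y = -1.7406 + 1.0774*X.
Residuals: [0.2700, 0.0440, 1.0440, -0.8786, -1.4916, 1.5084, -0.4978].
SSres = 6.6847.

6.6847


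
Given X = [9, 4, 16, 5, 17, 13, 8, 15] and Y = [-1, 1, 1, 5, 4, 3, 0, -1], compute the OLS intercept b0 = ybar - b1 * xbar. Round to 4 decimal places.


First find the slope: b1 = -0.0140.
Means: xbar = 10.8750, ybar = 1.5000.
b0 = ybar - b1 * xbar = 1.5000 - -0.0140 * 10.8750 = 1.6520.

1.6520


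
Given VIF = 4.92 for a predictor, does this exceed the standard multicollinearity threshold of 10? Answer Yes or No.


Compare VIF = 4.92 to the threshold of 10.
4.92 < 10, so the answer is No.

No


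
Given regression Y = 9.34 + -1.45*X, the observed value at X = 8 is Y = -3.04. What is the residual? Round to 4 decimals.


Predicted = 9.34 + -1.45 * 8 = -2.2600.
Residual = -3.04 - -2.2600 = -0.7800.

-0.7800


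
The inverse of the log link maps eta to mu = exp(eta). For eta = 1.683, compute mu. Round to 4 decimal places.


Apply the inverse link:
mu = e^1.683 = 5.3817.

5.3817


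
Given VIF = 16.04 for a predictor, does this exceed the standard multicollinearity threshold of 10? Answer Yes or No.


Check: VIF = 16.04 vs threshold = 10.
Since 16.04 >= 10, the answer is Yes.

Yes


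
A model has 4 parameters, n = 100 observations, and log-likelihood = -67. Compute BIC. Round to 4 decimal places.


Compute k*ln(n) = 4*ln(100) = 4*4.605170 = 18.420680.
Then -2*loglik = 134.
BIC = 18.420680 + 134 = 152.420680, which rounds to 152.4207.

152.4207


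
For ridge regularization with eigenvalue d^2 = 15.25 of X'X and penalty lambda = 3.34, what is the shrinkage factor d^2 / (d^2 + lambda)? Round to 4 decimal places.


Compute the denominator: 15.25 + 3.34 = 18.5900.
Shrinkage factor = 15.25 / 18.5900 = 0.8203.

0.8203


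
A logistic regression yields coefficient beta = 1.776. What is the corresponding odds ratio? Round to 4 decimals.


Odds ratio = exp(beta) = exp(1.776).
= 5.9062.

5.9062


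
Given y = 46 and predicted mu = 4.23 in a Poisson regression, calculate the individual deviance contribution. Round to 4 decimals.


Compute y*ln(y/mu) = 46*ln(46/4.23) = 46*2.386439 = 109.776194.
y - mu = 41.77.
D = 2*(109.776194 - (41.77)) = 136.012388, which rounds to 136.0124.

136.0124


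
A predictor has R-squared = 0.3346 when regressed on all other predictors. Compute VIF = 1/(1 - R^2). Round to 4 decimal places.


VIF = 1 / (1 - 0.3346).
= 1 / 0.6654 = 1.5029.

1.5029


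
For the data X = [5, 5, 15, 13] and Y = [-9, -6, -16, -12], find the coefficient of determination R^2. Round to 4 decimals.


After computing the OLS fit (b0=-3.5964, b1=-0.7530):
SSres = 7.6867, SStot = 54.7500.
R^2 = 1 - 7.6867/54.7500 = 0.8596.

0.8596


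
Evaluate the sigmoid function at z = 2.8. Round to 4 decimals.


Compute exp(-2.8000) = 0.0608.
Sigmoid = 1 / (1 + 0.0608) = 1 / 1.0608 = 0.9427.

0.9427


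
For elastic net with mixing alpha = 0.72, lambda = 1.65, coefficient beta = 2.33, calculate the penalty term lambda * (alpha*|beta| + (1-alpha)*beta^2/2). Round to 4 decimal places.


L1 component = 0.72 * |2.33| = 1.6776.
L2 component = 0.28 * 2.33^2 / 2 = 0.7600.
Penalty = 1.65 * (1.6776 + 0.7600) = 1.65 * 2.4376 = 4.0221.

4.0221


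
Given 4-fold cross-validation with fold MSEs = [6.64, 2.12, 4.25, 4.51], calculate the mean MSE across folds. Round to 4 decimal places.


Total MSE across folds = 17.5200.
CV-MSE = 17.5200/4 = 4.3800.

4.3800


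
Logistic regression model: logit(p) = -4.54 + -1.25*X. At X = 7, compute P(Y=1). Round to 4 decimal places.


Linear predictor: z = -4.54 + -1.25 * 7 = -13.2900.
P = 1/(1 + exp(13.2900)) = 1/(1 + 591253.4182) = 0.0000.

0.0000


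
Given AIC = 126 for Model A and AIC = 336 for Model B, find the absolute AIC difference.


Compute |126 - 336| = 210.
Model A has the smaller AIC.

210


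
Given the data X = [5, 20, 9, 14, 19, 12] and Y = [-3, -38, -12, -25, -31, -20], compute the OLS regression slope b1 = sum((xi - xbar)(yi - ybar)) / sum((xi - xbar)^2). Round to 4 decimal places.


Calculate xbar = 13.1667, ybar = -21.5000.
S_xx = 166.8333, S_xy = -363.5000.
Using b1 = S_xy / S_xx = -363.5000 / 166.8333, we get b1 = -2.1788.

-2.1788


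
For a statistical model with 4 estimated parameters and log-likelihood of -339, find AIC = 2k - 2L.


AIC = 2k - 2*loglik = 2(4) - 2(-339).
= 8 + 678 = 686.

686


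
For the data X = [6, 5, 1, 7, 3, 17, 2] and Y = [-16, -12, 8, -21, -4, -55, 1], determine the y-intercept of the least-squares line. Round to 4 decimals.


First find the slope: b1 = -3.8190.
Means: xbar = 5.8571, ybar = -14.1429.
b0 = ybar - b1 * xbar = -14.1429 - -3.8190 * 5.8571 = 8.2256.

8.2256


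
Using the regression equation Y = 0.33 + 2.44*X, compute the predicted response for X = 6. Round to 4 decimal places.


Plug X = 6 into Y = 0.33 + 2.44*X:
Y = 0.33 + 14.6400 = 14.9700.

14.9700


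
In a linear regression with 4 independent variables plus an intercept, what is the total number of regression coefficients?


Total coefficients = number of predictors + 1 (for the intercept).
= 4 + 1 = 5.

5


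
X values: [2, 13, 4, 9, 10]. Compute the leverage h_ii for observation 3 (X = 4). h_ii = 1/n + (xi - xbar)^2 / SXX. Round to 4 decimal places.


n = 5, xbar = 7.6000.
SXX = sum((xi - xbar)^2) = 81.2000.
h = 1/5 + (4 - 7.6000)^2 / 81.2000 = 0.3596.

0.3596


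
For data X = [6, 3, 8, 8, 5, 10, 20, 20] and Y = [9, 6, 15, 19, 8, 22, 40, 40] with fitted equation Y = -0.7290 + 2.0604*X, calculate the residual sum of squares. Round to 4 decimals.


For each point, residual = actual - predicted.
Residuals: [-2.6334, 0.5478, -0.7542, 3.2458, -1.5730, 2.1250, -0.4790, -0.4790].
Sum of squared residuals = 25.7878.

25.7878


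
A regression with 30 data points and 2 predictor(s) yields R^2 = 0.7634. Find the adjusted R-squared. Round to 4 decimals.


Using the formula:
(1 - 0.7634) = 0.2366.
Multiply by 29/27: 0.2366 * 29 = 6.8614, then 6.8614 / 27 = 0.2541.
Adj R^2 = 1 - 0.2541 = 0.7459.

0.7459


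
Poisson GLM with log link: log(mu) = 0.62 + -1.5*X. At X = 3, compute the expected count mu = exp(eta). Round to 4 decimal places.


eta = 0.62 + -1.5 * 3 = -3.8800.
mu = exp(-3.8800) = 0.0207.

0.0207


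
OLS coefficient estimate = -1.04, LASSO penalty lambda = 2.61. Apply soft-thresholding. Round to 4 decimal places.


|beta_OLS| = 1.04.
lambda = 2.61.
Since |beta| <= lambda, the coefficient is set to 0.
Result = 0.0000.

0.0000


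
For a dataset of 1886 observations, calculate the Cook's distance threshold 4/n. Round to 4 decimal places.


The threshold is 4/n.
4/1886 = 0.0021.

0.0021


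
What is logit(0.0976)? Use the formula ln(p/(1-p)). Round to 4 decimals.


Compute the odds: 0.0976/0.9024 = 0.1082.
Take the natural log: ln(0.1082) = -2.2242.

-2.2242


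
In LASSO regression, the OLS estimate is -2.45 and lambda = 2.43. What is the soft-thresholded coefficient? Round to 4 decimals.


Absolute value: |-2.45| = 2.45.
Compare to lambda = 2.43.
Since |beta| > lambda, coefficient = sign(beta)*(|beta| - lambda) = -0.0200.

-0.0200


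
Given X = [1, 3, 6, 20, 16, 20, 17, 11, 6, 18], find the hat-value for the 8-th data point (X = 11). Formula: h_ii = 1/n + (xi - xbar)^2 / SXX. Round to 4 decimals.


Compute xbar = 11.8000 with n = 10 observations.
SXX = 479.6000.
Leverage = 1/10 + (11 - 11.8000)^2/479.6000 = 0.1013.

0.1013


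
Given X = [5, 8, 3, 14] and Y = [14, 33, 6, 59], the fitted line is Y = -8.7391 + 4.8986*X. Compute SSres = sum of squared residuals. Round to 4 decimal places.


Compute predicted values, then residuals = yi - yhat_i.
Residuals: [-1.7539, 2.5503, 0.0433, -0.8413].
SSres = sum(residual^2) = 10.2899.

10.2899


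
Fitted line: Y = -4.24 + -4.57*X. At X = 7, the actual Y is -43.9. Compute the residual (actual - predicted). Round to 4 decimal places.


Predicted = -4.24 + -4.57 * 7 = -36.2300.
Residual = -43.9 - -36.2300 = -7.6700.

-7.6700


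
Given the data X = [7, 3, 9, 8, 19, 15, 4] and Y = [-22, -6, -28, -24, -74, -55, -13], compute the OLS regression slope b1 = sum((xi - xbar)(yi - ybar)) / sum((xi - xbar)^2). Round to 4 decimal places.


First compute the means: xbar = 9.2857, ybar = -31.7143.
Then S_xx = sum((xi - xbar)^2) = 201.4286.
S_xy = sum((xi - xbar)(yi - ybar)) = -837.5714.
b1 = S_xy / S_xx = -837.5714 / 201.4286 = -4.1582.

-4.1582


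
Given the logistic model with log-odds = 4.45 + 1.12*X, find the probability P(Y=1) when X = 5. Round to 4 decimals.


z = 4.45 + 1.12 * 5 = 10.0500.
Sigmoid: P = 1 / (1 + exp(-10.0500)) = 1.0000.

1.0000


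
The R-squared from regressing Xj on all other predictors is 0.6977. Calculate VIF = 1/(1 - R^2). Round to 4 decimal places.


Using VIF = 1/(1 - R^2_j):
1 - 0.6977 = 0.3023.
VIF = 3.3080.

3.3080


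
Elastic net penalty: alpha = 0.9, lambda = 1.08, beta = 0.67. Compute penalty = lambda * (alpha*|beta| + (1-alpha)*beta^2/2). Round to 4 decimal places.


Compute:
L1 = 0.9 * 0.67 = 0.6030.
L2 = 0.1 * 0.67^2 / 2 = 0.0224.
Penalty = 1.08 * (0.6030 + 0.0224) = 0.6755.

0.6755


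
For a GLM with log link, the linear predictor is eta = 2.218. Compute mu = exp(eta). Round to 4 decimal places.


mu = exp(eta) = exp(2.218).
= 9.1889.

9.1889


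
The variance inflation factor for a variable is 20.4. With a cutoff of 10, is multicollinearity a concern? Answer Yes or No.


Check: VIF = 20.4 vs threshold = 10.
Since 20.4 >= 10, the answer is Yes.

Yes


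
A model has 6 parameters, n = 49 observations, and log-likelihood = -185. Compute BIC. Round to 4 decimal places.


ln(49) = 3.891820.
k * ln(n) = 6 * 3.891820 = 23.350920.
-2L = 370.
BIC = 23.350920 + 370 = 393.350920, which rounds to 393.3509.

393.3509


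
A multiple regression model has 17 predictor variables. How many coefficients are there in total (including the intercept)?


Each predictor gets one coefficient, plus one intercept.
Total parameters = 17 + 1 = 18.

18


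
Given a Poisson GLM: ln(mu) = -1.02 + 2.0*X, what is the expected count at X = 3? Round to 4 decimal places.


Compute eta = -1.02 + 2.0 * 3 = 4.9800.
Apply inverse link: mu = e^4.9800 = 145.4744.

145.4744


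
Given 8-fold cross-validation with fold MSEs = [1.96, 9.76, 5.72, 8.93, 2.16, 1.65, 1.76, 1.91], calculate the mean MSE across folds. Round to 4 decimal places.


Add all fold MSEs: 33.8500.
Divide by k = 8: 33.8500/8 = 4.2313.

4.2313


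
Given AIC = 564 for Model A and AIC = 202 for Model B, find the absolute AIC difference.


Absolute difference = |564 - 202| = 362.
The model with lower AIC (B) is preferred.

362


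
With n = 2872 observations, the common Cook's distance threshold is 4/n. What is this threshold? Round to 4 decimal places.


Cook's distance cutoff = 4/n = 4/2872.
= 0.0014.

0.0014


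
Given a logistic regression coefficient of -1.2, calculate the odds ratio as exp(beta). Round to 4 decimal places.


exp(-1.2) = 0.3012.
So the odds ratio is 0.3012.

0.3012


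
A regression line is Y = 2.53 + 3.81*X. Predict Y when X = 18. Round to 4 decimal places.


Plug X = 18 into Y = 2.53 + 3.81*X:
Y = 2.53 + 68.5800 = 71.1100.

71.1100


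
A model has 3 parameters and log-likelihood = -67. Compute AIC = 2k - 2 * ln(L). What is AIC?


AIC = 2k - 2*loglik = 2(3) - 2(-67).
= 6 + 134 = 140.

140


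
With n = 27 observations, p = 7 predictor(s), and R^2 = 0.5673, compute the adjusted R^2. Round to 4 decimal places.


Adjusted R^2 = 1 - (1 - R^2) * (n-1)/(n-p-1).
(1 - R^2) = 0.4327.
(n-1)/(n-p-1) = 26/19.
(1 - R^2) * (n-1) = 0.4327 * 26 = 11.2502.
Divide by (n-p-1): 11.2502 / 19 = 0.5921.
Adj R^2 = 1 - 0.5921 = 0.4079.

0.4079


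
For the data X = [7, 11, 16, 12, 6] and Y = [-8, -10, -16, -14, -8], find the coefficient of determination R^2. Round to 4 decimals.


Fit the OLS line: b0 = -2.3313, b1 = -0.8528.
SSres = 5.3865.
SStot = 52.8000.
R^2 = 1 - 5.3865/52.8000 = 0.8980.

0.8980


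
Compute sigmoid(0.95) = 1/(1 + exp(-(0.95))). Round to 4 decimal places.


Compute exp(-0.9500) = 0.3867.
Sigmoid = 1 / (1 + 0.3867) = 1 / 1.3867 = 0.7211.

0.7211


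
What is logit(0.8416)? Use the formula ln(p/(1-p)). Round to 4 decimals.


1 - p = 0.1584.
p/(1-p) = 5.3131.
logit = ln(5.3131) = 1.6702.

1.6702


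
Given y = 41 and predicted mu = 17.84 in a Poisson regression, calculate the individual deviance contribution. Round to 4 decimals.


Compute y*ln(y/mu) = 41*ln(41/17.84) = 41*0.832129 = 34.117289.
y - mu = 23.16.
D = 2*(34.117289 - (23.16)) = 21.914578, which rounds to 21.9146.

21.9146


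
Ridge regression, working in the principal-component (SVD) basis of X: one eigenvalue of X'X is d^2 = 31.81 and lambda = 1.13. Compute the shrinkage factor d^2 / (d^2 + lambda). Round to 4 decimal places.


Compute the denominator: 31.81 + 1.13 = 32.9400.
Shrinkage factor = 31.81 / 32.9400 = 0.9657.

0.9657


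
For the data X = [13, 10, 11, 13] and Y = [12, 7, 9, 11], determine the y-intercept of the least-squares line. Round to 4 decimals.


First find the slope: b1 = 1.4444.
Means: xbar = 11.7500, ybar = 9.7500.
b0 = ybar - b1 * xbar = 9.7500 - 1.4444 * 11.7500 = -7.2222.

-7.2222


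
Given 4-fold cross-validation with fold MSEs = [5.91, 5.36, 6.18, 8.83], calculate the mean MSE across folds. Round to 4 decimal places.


Add all fold MSEs: 26.2800.
Divide by k = 4: 26.2800/4 = 6.5700.

6.5700


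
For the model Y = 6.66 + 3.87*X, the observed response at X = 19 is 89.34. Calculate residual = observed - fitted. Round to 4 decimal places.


Compute yhat = 6.66 + (3.87)(19) = 80.1900.
Residual = actual - predicted = 89.34 - 80.1900 = 9.1500.

9.1500


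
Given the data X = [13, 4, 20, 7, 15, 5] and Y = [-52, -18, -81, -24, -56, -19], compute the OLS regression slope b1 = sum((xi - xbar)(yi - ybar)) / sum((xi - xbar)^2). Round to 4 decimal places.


Calculate xbar = 10.6667, ybar = -41.6667.
S_xx = 201.3333, S_xy = -804.3333.
Using b1 = S_xy / S_xx = -804.3333 / 201.3333, we get b1 = -3.9950.

-3.9950


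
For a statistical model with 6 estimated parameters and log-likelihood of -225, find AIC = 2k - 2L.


AIC = 2*6 - 2*(-225).
= 12 + 450 = 462.

462


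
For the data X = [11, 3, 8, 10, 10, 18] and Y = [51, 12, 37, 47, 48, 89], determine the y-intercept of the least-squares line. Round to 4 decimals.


The slope is b1 = 5.1271.
Sample means are xbar = 10.0000 and ybar = 47.3333.
Intercept: b0 = 47.3333 - (5.1271)(10.0000) = -3.9379.

-3.9379


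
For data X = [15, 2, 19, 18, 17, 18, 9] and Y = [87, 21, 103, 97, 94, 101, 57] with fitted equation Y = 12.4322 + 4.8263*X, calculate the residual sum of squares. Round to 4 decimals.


Compute predicted values, then residuals = yi - yhat_i.
Residuals: [2.1733, -1.0848, -1.1319, -2.3056, -0.4793, 1.6944, 1.1311].
SSres = sum(residual^2) = 16.8771.

16.8771


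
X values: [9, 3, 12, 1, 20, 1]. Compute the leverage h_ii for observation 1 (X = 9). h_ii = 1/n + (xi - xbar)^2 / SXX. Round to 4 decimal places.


Compute xbar = 7.6667 with n = 6 observations.
SXX = 283.3333.
Leverage = 1/6 + (9 - 7.6667)^2/283.3333 = 0.1729.

0.1729


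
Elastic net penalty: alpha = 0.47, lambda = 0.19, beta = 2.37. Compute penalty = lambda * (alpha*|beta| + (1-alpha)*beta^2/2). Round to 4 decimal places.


Compute:
L1 = 0.47 * 2.37 = 1.1139.
L2 = 0.53 * 2.37^2 / 2 = 1.4885.
Penalty = 0.19 * (1.1139 + 1.4885) = 0.4945.

0.4945


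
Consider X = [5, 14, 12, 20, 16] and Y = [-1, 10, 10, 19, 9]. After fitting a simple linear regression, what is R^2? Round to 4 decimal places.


After computing the OLS fit (b0=-6.8279, b1=1.2110):
SSres = 20.5130, SStot = 201.2000.
R^2 = 1 - 20.5130/201.2000 = 0.8980.

0.8980


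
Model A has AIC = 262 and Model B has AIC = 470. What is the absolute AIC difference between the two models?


Compute |262 - 470| = 208.
Model A has the smaller AIC.

208


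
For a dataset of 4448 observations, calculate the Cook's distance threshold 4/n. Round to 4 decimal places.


Using the rule of thumb:
Threshold = 4 / 4448 = 0.0009.

0.0009


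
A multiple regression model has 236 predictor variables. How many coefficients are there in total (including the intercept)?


Including the intercept, the model has 236 predictor coefficients + 1 intercept.
Total = 237.

237


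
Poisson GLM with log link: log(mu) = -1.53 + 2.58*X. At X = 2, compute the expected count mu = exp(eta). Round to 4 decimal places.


eta = -1.53 + 2.58 * 2 = 3.6300.
mu = exp(3.6300) = 37.7128.

37.7128


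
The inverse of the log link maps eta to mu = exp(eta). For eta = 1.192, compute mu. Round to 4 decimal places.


The inverse log link gives:
mu = exp(1.192) = 3.2937.

3.2937


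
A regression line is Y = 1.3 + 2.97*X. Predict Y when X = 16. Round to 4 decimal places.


Substitute X = 16 into the equation:
Y = 1.3 + 2.97 * 16 = 1.3 + 47.5200 = 48.8200.

48.8200


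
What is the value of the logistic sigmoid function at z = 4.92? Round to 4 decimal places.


First, exp(-4.9200) = 0.0073.
Then sigma(z) = 1/(1 + 0.0073) = 0.9928.

0.9928


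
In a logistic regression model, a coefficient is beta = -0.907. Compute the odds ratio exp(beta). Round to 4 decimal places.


The odds ratio is computed as:
OR = e^(-0.907) = 0.4037.

0.4037


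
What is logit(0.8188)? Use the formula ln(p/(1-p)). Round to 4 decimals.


1 - p = 0.1812.
p/(1-p) = 4.5188.
logit = ln(4.5188) = 1.5082.

1.5082


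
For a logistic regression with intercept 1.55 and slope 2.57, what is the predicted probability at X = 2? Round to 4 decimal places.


Compute z = 1.55 + (2.57)(2) = 6.6900.
exp(-z) = 0.0012.
P = 1/(1 + 0.0012) = 0.9988.

0.9988


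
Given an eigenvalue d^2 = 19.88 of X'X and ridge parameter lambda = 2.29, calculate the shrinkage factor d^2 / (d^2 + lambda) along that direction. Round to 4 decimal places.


d^2 + lambda = 19.88 + 2.29 = 22.1700.
Shrinkage factor = 19.88/22.1700 = 0.8967.

0.8967


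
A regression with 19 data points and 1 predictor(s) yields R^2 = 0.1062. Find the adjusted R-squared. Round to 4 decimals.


Adjusted R^2 = 1 - (1 - R^2) * (n-1)/(n-p-1).
(1 - R^2) = 0.8938.
(n-1)/(n-p-1) = 18/17.
(1 - R^2) * (n-1) = 0.8938 * 18 = 16.0884.
Divide by (n-p-1): 16.0884 / 17 = 0.9464.
Adj R^2 = 1 - 0.9464 = 0.0536.

0.0536


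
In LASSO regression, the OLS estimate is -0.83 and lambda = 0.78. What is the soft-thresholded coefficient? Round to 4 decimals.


|beta_OLS| = 0.83.
lambda = 0.78.
Since |beta| > lambda, coefficient = sign(beta)*(|beta| - lambda) = -0.0500.
Result = -0.0500.

-0.0500


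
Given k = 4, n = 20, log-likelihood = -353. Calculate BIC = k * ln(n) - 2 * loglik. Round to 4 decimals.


Compute k*ln(n) = 4*ln(20) = 4*2.995732 = 11.982928.
Then -2*loglik = 706.
BIC = 11.982928 + 706 = 717.982928, which rounds to 717.9829.

717.9829


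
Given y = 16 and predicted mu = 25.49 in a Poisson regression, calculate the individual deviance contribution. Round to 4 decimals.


y/mu = 16/25.49 = 0.627697 (approx.), and ln(16/25.49) = -0.465697.
y * ln(y/mu) = 16 * -0.465697 = -7.451152.
y - mu = -9.49.
D = 2 * (-7.451152 - -9.49) = 4.077696, which rounds to 4.0777.

4.0777


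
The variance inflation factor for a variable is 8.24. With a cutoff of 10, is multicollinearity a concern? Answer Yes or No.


Check: VIF = 8.24 vs threshold = 10.
Since 8.24 < 10, the answer is No.

No


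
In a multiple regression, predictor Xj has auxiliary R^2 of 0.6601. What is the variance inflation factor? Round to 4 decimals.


Denominator: 1 - 0.6601 = 0.3399.
VIF = 1 / 0.3399 = 2.9420.

2.9420


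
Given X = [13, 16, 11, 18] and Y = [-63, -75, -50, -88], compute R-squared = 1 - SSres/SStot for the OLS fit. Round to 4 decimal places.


Fit the OLS line: b0 = 6.5000, b1 = -5.2069.
SSres = 7.7586.
SStot = 794.0000.
R^2 = 1 - 7.7586/794.0000 = 0.9902.

0.9902


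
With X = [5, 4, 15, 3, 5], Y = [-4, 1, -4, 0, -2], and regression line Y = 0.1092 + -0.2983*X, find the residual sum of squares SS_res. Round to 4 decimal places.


Predicted values from Y = 0.1092 + -0.2983*X.
Residuals: [-2.6177, 2.0840, 0.3653, 0.7857, -0.6177].
SSres = 12.3277.

12.3277


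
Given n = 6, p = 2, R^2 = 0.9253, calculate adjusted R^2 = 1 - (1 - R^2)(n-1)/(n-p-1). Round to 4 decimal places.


Using the formula:
(1 - 0.9253) = 0.0747.
Multiply by 5/3: 0.0747 * 5 = 0.3735, then 0.3735 / 3 = 0.1245.
Adj R^2 = 1 - 0.1245 = 0.8755.

0.8755


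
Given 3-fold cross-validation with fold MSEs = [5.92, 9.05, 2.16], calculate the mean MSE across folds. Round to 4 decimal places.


Sum of fold MSEs = 17.1300.
Average = 17.1300 / 3 = 5.7100.

5.7100


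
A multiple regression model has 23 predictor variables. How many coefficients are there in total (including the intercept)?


Total coefficients = number of predictors + 1 (for the intercept).
= 23 + 1 = 24.

24


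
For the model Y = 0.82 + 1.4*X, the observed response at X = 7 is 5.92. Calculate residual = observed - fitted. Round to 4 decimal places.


Compute yhat = 0.82 + (1.4)(7) = 10.6200.
Residual = actual - predicted = 5.92 - 10.6200 = -4.7000.

-4.7000


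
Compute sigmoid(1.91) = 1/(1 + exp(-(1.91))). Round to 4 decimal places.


exp(-1.9100) = 0.1481.
1 + exp(-z) = 1.1481.
sigmoid = 1/1.1481 = 0.8710.

0.8710


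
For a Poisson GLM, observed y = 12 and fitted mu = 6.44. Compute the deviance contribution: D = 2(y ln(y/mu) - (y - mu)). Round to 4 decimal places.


y/mu = 12/6.44 = 1.863354 (approx.), and ln(12/6.44) = 0.622378.
y * ln(y/mu) = 12 * 0.622378 = 7.468536.
y - mu = 5.56.
D = 2 * (7.468536 - 5.56) = 3.817072, which rounds to 3.8171.

3.8171


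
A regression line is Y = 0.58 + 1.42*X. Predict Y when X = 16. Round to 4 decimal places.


Predicted value:
Y = 0.58 + (1.42)(16) = 0.58 + 22.7200 = 23.3000.

23.3000


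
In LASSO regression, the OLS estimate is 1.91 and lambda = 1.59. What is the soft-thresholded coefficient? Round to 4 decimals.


Absolute value: |1.91| = 1.91.
Compare to lambda = 1.59.
Since |beta| > lambda, coefficient = sign(beta)*(|beta| - lambda) = 0.3200.

0.3200


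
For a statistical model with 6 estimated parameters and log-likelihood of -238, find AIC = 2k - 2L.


AIC = 2k - 2*loglik = 2(6) - 2(-238).
= 12 + 476 = 488.

488


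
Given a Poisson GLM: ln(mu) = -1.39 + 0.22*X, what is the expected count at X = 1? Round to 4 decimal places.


Compute eta = -1.39 + 0.22 * 1 = -1.1700.
Apply inverse link: mu = e^-1.1700 = 0.3104.

0.3104


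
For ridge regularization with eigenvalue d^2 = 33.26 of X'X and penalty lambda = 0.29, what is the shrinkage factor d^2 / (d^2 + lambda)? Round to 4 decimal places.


Denominator = d^2 + lambda = 33.26 + 0.29 = 33.5500.
Shrinkage = 33.26 / 33.5500 = 0.9914.

0.9914


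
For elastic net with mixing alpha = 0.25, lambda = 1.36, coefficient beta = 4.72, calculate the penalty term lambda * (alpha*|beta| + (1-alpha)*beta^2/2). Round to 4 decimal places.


Compute:
L1 = 0.25 * 4.72 = 1.1800.
L2 = 0.75 * 4.72^2 / 2 = 8.3544.
Penalty = 1.36 * (1.1800 + 8.3544) = 12.9668.

12.9668


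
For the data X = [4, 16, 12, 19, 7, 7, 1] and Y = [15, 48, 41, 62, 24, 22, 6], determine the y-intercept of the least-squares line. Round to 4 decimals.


Compute b1 = 3.0372 from the OLS formula.
With xbar = 9.4286 and ybar = 31.1429, the intercept is:
b0 = 31.1429 - 3.0372 * 9.4286 = 2.5068.

2.5068


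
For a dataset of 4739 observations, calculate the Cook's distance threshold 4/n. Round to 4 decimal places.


Using the rule of thumb:
Threshold = 4 / 4739 = 0.0008.

0.0008


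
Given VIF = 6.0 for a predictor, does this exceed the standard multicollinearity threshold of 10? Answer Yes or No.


Check: VIF = 6.0 vs threshold = 10.
Since 6.0 < 10, the answer is No.

No


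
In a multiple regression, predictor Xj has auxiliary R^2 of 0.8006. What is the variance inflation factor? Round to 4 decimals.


Denominator: 1 - 0.8006 = 0.1994.
VIF = 1 / 0.1994 = 5.0150.

5.0150


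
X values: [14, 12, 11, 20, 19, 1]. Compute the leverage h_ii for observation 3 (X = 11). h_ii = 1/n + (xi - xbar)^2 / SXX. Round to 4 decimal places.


Mean of X: xbar = 12.8333.
SXX = 234.8333.
For X = 11: h = 1/6 + (11 - 12.8333)^2/234.8333 = 0.1810.

0.1810


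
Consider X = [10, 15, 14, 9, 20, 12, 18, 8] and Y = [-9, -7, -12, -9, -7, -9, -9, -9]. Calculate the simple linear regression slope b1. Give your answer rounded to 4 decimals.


The sample means are xbar = 13.2500 and ybar = -8.8750.
Compute S_xx = 129.5000 and S_xy = 14.7500.
Slope b1 = S_xy / S_xx = 14.7500 / 129.5000 = 0.1139.

0.1139


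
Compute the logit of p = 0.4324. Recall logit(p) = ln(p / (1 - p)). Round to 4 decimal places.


1 - p = 0.5676.
p/(1-p) = 0.7618.
logit = ln(0.7618) = -0.2721.

-0.2721


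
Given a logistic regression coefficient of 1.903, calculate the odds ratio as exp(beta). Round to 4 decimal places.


The odds ratio is computed as:
OR = e^(1.903) = 6.7060.

6.7060


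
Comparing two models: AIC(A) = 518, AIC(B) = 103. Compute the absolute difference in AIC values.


|AIC_A - AIC_B| = |518 - 103| = 415.
Model B is preferred (lower AIC).

415


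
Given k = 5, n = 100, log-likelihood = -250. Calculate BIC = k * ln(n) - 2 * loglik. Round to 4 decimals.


ln(100) = 4.605170.
k * ln(n) = 5 * 4.605170 = 23.025850.
-2L = 500.
BIC = 23.025850 + 500 = 523.025850, which rounds to 523.0259.

523.0259


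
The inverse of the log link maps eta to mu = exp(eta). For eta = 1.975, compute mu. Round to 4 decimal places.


Apply the inverse link:
mu = e^1.975 = 7.2066.

7.2066


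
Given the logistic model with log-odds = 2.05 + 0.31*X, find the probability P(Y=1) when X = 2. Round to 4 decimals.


z = 2.05 + 0.31 * 2 = 2.6700.
Sigmoid: P = 1 / (1 + exp(-2.6700)) = 0.9352.

0.9352


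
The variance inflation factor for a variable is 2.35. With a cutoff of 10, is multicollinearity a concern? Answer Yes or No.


The threshold is 10.
VIF = 2.35 is < 10.
Multicollinearity indication: No.

No


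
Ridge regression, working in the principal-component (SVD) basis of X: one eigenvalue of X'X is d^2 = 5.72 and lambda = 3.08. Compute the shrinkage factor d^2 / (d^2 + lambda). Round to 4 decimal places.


Denominator = d^2 + lambda = 5.72 + 3.08 = 8.8000.
Shrinkage = 5.72 / 8.8000 = 0.6500.

0.6500


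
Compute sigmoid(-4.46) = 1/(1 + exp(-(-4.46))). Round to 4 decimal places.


Compute exp(4.4600) = 86.4875.
Sigmoid = 1 / (1 + 86.4875) = 1 / 87.4875 = 0.0114.

0.0114


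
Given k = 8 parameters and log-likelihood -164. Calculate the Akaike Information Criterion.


Compute:
2k = 2*8 = 16.
-2*loglik = -2*(-164) = 328.
AIC = 16 + 328 = 344.

344


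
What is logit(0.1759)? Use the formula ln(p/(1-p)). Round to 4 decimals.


1 - p = 0.8241.
p/(1-p) = 0.2134.
logit = ln(0.2134) = -1.5444.

-1.5444


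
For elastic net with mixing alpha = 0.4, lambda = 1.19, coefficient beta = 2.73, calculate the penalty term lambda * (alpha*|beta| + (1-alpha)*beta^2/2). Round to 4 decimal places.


Compute:
L1 = 0.4 * 2.73 = 1.0920.
L2 = 0.6 * 2.73^2 / 2 = 2.2359.
Penalty = 1.19 * (1.0920 + 2.2359) = 3.9602.

3.9602


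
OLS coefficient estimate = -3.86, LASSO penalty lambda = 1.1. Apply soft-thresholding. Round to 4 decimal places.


|beta_OLS| = 3.86.
lambda = 1.1.
Since |beta| > lambda, coefficient = sign(beta)*(|beta| - lambda) = -2.7600.
Result = -2.7600.

-2.7600


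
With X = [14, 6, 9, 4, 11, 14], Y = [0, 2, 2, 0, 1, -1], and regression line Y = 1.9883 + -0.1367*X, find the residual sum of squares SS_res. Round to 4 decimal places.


For each point, residual = actual - predicted.
Residuals: [-0.0745, 0.8319, 1.2420, -1.4415, 0.5154, -1.0745].
Sum of squared residuals = 5.7383.

5.7383


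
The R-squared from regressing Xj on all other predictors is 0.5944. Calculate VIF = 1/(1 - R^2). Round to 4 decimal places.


VIF = 1 / (1 - 0.5944).
= 1 / 0.4056 = 2.4655.

2.4655


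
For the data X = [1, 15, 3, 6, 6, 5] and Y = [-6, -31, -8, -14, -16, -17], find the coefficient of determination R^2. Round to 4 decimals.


After computing the OLS fit (b0=-4.5747, b1=-1.7931):
SSres = 18.3678, SStot = 391.3333.
R^2 = 1 - 18.3678/391.3333 = 0.9531.

0.9531


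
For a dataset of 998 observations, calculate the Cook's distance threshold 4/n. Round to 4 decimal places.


Using the rule of thumb:
Threshold = 4 / 998 = 0.0040.

0.0040


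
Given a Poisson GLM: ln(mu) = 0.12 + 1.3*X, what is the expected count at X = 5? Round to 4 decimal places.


eta = 0.12 + 1.3 * 5 = 6.6200.
mu = exp(6.6200) = 749.9451.

749.9451


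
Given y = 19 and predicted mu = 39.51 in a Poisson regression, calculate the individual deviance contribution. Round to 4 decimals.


First: ln(19/39.51) = -0.732115.
Then: 19 * -0.732115 = -13.910185.
y - mu = 19 - 39.51 = -20.51.
D = 2(-13.910185 - -20.51) = 13.199630, which rounds to 13.1996.

13.1996


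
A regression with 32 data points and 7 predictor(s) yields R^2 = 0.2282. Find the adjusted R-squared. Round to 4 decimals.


Adjusted R^2 = 1 - (1 - R^2) * (n-1)/(n-p-1).
(1 - R^2) = 0.7718.
(n-1)/(n-p-1) = 31/24.
(1 - R^2) * (n-1) = 0.7718 * 31 = 23.9258.
Divide by (n-p-1): 23.9258 / 24 = 0.9969.
Adj R^2 = 1 - 0.9969 = 0.0031.

0.0031
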